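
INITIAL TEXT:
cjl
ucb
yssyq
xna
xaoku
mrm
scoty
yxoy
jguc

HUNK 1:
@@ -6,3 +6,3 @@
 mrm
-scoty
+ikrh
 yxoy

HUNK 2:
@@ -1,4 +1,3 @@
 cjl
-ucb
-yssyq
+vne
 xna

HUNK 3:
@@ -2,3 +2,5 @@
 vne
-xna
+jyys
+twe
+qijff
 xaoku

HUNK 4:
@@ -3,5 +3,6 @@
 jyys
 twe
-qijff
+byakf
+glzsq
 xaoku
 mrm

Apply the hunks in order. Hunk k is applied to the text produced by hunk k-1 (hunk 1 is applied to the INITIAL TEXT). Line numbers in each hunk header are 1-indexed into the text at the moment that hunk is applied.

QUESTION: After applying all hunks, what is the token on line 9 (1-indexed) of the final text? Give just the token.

Answer: ikrh

Derivation:
Hunk 1: at line 6 remove [scoty] add [ikrh] -> 9 lines: cjl ucb yssyq xna xaoku mrm ikrh yxoy jguc
Hunk 2: at line 1 remove [ucb,yssyq] add [vne] -> 8 lines: cjl vne xna xaoku mrm ikrh yxoy jguc
Hunk 3: at line 2 remove [xna] add [jyys,twe,qijff] -> 10 lines: cjl vne jyys twe qijff xaoku mrm ikrh yxoy jguc
Hunk 4: at line 3 remove [qijff] add [byakf,glzsq] -> 11 lines: cjl vne jyys twe byakf glzsq xaoku mrm ikrh yxoy jguc
Final line 9: ikrh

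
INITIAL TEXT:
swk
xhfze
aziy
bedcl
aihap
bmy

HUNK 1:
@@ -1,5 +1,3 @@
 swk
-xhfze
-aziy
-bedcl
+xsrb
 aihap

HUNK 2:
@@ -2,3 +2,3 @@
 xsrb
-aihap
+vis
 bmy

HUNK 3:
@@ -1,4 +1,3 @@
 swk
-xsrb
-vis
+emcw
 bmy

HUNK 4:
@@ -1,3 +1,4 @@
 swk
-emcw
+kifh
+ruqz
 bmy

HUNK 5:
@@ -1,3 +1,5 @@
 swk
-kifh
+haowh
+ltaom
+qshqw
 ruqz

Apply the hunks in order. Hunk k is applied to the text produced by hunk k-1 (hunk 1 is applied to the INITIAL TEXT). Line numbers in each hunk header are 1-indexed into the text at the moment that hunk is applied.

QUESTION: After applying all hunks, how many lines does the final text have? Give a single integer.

Answer: 6

Derivation:
Hunk 1: at line 1 remove [xhfze,aziy,bedcl] add [xsrb] -> 4 lines: swk xsrb aihap bmy
Hunk 2: at line 2 remove [aihap] add [vis] -> 4 lines: swk xsrb vis bmy
Hunk 3: at line 1 remove [xsrb,vis] add [emcw] -> 3 lines: swk emcw bmy
Hunk 4: at line 1 remove [emcw] add [kifh,ruqz] -> 4 lines: swk kifh ruqz bmy
Hunk 5: at line 1 remove [kifh] add [haowh,ltaom,qshqw] -> 6 lines: swk haowh ltaom qshqw ruqz bmy
Final line count: 6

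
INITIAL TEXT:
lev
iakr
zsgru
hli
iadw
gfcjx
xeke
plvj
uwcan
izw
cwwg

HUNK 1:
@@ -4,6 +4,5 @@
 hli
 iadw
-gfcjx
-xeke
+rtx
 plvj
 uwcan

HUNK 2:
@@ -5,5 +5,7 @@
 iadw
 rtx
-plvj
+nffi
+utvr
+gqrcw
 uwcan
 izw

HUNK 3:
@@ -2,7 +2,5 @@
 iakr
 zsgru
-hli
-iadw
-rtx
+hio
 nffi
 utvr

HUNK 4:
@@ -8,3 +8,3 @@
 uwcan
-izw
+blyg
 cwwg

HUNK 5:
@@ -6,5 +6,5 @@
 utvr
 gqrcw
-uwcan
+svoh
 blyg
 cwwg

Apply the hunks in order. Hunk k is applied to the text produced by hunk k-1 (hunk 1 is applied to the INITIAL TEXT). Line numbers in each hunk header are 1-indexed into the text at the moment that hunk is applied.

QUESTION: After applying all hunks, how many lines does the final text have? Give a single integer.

Hunk 1: at line 4 remove [gfcjx,xeke] add [rtx] -> 10 lines: lev iakr zsgru hli iadw rtx plvj uwcan izw cwwg
Hunk 2: at line 5 remove [plvj] add [nffi,utvr,gqrcw] -> 12 lines: lev iakr zsgru hli iadw rtx nffi utvr gqrcw uwcan izw cwwg
Hunk 3: at line 2 remove [hli,iadw,rtx] add [hio] -> 10 lines: lev iakr zsgru hio nffi utvr gqrcw uwcan izw cwwg
Hunk 4: at line 8 remove [izw] add [blyg] -> 10 lines: lev iakr zsgru hio nffi utvr gqrcw uwcan blyg cwwg
Hunk 5: at line 6 remove [uwcan] add [svoh] -> 10 lines: lev iakr zsgru hio nffi utvr gqrcw svoh blyg cwwg
Final line count: 10

Answer: 10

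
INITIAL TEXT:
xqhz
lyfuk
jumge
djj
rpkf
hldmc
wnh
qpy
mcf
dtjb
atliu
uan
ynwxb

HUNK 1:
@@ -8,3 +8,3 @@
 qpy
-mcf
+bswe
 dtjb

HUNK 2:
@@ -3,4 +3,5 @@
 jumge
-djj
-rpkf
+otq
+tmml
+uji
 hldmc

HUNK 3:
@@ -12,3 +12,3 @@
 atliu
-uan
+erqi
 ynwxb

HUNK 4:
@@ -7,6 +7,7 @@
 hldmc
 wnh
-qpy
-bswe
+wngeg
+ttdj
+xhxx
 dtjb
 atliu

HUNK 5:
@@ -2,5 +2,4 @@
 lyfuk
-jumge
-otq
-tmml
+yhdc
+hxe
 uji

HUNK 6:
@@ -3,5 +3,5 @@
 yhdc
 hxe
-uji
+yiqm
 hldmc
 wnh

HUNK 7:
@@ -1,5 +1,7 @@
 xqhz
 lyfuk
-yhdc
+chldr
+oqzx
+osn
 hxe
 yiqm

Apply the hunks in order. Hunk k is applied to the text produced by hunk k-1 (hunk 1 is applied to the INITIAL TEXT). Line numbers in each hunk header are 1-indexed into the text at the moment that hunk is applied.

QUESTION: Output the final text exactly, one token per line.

Hunk 1: at line 8 remove [mcf] add [bswe] -> 13 lines: xqhz lyfuk jumge djj rpkf hldmc wnh qpy bswe dtjb atliu uan ynwxb
Hunk 2: at line 3 remove [djj,rpkf] add [otq,tmml,uji] -> 14 lines: xqhz lyfuk jumge otq tmml uji hldmc wnh qpy bswe dtjb atliu uan ynwxb
Hunk 3: at line 12 remove [uan] add [erqi] -> 14 lines: xqhz lyfuk jumge otq tmml uji hldmc wnh qpy bswe dtjb atliu erqi ynwxb
Hunk 4: at line 7 remove [qpy,bswe] add [wngeg,ttdj,xhxx] -> 15 lines: xqhz lyfuk jumge otq tmml uji hldmc wnh wngeg ttdj xhxx dtjb atliu erqi ynwxb
Hunk 5: at line 2 remove [jumge,otq,tmml] add [yhdc,hxe] -> 14 lines: xqhz lyfuk yhdc hxe uji hldmc wnh wngeg ttdj xhxx dtjb atliu erqi ynwxb
Hunk 6: at line 3 remove [uji] add [yiqm] -> 14 lines: xqhz lyfuk yhdc hxe yiqm hldmc wnh wngeg ttdj xhxx dtjb atliu erqi ynwxb
Hunk 7: at line 1 remove [yhdc] add [chldr,oqzx,osn] -> 16 lines: xqhz lyfuk chldr oqzx osn hxe yiqm hldmc wnh wngeg ttdj xhxx dtjb atliu erqi ynwxb

Answer: xqhz
lyfuk
chldr
oqzx
osn
hxe
yiqm
hldmc
wnh
wngeg
ttdj
xhxx
dtjb
atliu
erqi
ynwxb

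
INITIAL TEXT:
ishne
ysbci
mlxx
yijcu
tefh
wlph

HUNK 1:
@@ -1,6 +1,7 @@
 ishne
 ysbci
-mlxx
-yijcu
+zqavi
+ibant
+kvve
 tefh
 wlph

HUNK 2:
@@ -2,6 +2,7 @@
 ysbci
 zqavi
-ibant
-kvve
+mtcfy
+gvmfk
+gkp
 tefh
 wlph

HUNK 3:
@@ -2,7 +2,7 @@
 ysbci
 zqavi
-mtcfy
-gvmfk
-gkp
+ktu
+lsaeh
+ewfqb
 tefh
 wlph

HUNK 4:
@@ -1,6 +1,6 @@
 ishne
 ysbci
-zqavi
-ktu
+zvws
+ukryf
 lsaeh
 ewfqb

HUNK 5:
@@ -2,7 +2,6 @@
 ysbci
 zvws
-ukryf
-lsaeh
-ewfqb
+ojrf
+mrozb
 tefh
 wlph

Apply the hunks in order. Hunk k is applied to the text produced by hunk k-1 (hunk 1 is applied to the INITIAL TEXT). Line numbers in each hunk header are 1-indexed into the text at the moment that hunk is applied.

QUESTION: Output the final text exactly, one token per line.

Answer: ishne
ysbci
zvws
ojrf
mrozb
tefh
wlph

Derivation:
Hunk 1: at line 1 remove [mlxx,yijcu] add [zqavi,ibant,kvve] -> 7 lines: ishne ysbci zqavi ibant kvve tefh wlph
Hunk 2: at line 2 remove [ibant,kvve] add [mtcfy,gvmfk,gkp] -> 8 lines: ishne ysbci zqavi mtcfy gvmfk gkp tefh wlph
Hunk 3: at line 2 remove [mtcfy,gvmfk,gkp] add [ktu,lsaeh,ewfqb] -> 8 lines: ishne ysbci zqavi ktu lsaeh ewfqb tefh wlph
Hunk 4: at line 1 remove [zqavi,ktu] add [zvws,ukryf] -> 8 lines: ishne ysbci zvws ukryf lsaeh ewfqb tefh wlph
Hunk 5: at line 2 remove [ukryf,lsaeh,ewfqb] add [ojrf,mrozb] -> 7 lines: ishne ysbci zvws ojrf mrozb tefh wlph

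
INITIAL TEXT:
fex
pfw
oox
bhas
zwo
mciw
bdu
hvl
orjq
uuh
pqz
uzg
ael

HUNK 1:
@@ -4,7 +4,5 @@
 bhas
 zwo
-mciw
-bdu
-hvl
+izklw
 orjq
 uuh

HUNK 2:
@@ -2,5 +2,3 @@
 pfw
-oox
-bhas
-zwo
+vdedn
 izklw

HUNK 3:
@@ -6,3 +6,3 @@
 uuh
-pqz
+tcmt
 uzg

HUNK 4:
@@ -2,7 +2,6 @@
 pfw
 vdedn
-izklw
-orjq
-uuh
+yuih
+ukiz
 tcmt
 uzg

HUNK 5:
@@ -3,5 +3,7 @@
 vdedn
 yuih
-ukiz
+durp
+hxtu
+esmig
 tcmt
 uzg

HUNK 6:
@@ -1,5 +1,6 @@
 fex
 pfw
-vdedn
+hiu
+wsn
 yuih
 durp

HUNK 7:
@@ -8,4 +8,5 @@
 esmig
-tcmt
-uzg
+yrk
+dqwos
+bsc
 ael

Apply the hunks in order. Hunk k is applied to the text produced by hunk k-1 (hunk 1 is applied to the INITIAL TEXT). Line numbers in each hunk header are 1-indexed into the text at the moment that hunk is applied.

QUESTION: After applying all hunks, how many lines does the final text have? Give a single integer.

Hunk 1: at line 4 remove [mciw,bdu,hvl] add [izklw] -> 11 lines: fex pfw oox bhas zwo izklw orjq uuh pqz uzg ael
Hunk 2: at line 2 remove [oox,bhas,zwo] add [vdedn] -> 9 lines: fex pfw vdedn izklw orjq uuh pqz uzg ael
Hunk 3: at line 6 remove [pqz] add [tcmt] -> 9 lines: fex pfw vdedn izklw orjq uuh tcmt uzg ael
Hunk 4: at line 2 remove [izklw,orjq,uuh] add [yuih,ukiz] -> 8 lines: fex pfw vdedn yuih ukiz tcmt uzg ael
Hunk 5: at line 3 remove [ukiz] add [durp,hxtu,esmig] -> 10 lines: fex pfw vdedn yuih durp hxtu esmig tcmt uzg ael
Hunk 6: at line 1 remove [vdedn] add [hiu,wsn] -> 11 lines: fex pfw hiu wsn yuih durp hxtu esmig tcmt uzg ael
Hunk 7: at line 8 remove [tcmt,uzg] add [yrk,dqwos,bsc] -> 12 lines: fex pfw hiu wsn yuih durp hxtu esmig yrk dqwos bsc ael
Final line count: 12

Answer: 12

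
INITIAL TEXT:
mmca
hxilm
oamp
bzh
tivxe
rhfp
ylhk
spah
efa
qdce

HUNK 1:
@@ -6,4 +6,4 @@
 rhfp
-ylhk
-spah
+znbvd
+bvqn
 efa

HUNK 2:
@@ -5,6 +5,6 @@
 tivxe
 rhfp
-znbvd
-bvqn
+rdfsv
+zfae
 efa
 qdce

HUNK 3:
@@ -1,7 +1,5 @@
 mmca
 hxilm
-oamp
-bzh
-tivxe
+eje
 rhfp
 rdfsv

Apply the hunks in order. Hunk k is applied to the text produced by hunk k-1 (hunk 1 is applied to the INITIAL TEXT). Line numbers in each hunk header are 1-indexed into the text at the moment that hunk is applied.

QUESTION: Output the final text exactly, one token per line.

Answer: mmca
hxilm
eje
rhfp
rdfsv
zfae
efa
qdce

Derivation:
Hunk 1: at line 6 remove [ylhk,spah] add [znbvd,bvqn] -> 10 lines: mmca hxilm oamp bzh tivxe rhfp znbvd bvqn efa qdce
Hunk 2: at line 5 remove [znbvd,bvqn] add [rdfsv,zfae] -> 10 lines: mmca hxilm oamp bzh tivxe rhfp rdfsv zfae efa qdce
Hunk 3: at line 1 remove [oamp,bzh,tivxe] add [eje] -> 8 lines: mmca hxilm eje rhfp rdfsv zfae efa qdce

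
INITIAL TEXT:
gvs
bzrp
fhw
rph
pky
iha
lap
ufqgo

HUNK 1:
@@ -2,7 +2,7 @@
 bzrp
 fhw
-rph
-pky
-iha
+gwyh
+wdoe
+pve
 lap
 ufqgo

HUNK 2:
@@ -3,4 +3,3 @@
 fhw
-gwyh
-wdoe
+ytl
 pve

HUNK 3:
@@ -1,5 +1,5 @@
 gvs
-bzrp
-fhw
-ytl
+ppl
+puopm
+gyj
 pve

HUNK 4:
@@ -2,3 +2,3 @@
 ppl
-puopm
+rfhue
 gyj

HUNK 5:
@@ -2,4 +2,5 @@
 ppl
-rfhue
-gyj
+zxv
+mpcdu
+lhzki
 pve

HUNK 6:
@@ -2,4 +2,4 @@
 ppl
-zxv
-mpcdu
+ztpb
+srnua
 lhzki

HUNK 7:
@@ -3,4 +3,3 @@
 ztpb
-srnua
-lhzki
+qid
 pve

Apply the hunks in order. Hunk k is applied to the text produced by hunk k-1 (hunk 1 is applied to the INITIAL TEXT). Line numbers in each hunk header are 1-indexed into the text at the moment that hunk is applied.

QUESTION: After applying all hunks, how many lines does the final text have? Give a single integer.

Answer: 7

Derivation:
Hunk 1: at line 2 remove [rph,pky,iha] add [gwyh,wdoe,pve] -> 8 lines: gvs bzrp fhw gwyh wdoe pve lap ufqgo
Hunk 2: at line 3 remove [gwyh,wdoe] add [ytl] -> 7 lines: gvs bzrp fhw ytl pve lap ufqgo
Hunk 3: at line 1 remove [bzrp,fhw,ytl] add [ppl,puopm,gyj] -> 7 lines: gvs ppl puopm gyj pve lap ufqgo
Hunk 4: at line 2 remove [puopm] add [rfhue] -> 7 lines: gvs ppl rfhue gyj pve lap ufqgo
Hunk 5: at line 2 remove [rfhue,gyj] add [zxv,mpcdu,lhzki] -> 8 lines: gvs ppl zxv mpcdu lhzki pve lap ufqgo
Hunk 6: at line 2 remove [zxv,mpcdu] add [ztpb,srnua] -> 8 lines: gvs ppl ztpb srnua lhzki pve lap ufqgo
Hunk 7: at line 3 remove [srnua,lhzki] add [qid] -> 7 lines: gvs ppl ztpb qid pve lap ufqgo
Final line count: 7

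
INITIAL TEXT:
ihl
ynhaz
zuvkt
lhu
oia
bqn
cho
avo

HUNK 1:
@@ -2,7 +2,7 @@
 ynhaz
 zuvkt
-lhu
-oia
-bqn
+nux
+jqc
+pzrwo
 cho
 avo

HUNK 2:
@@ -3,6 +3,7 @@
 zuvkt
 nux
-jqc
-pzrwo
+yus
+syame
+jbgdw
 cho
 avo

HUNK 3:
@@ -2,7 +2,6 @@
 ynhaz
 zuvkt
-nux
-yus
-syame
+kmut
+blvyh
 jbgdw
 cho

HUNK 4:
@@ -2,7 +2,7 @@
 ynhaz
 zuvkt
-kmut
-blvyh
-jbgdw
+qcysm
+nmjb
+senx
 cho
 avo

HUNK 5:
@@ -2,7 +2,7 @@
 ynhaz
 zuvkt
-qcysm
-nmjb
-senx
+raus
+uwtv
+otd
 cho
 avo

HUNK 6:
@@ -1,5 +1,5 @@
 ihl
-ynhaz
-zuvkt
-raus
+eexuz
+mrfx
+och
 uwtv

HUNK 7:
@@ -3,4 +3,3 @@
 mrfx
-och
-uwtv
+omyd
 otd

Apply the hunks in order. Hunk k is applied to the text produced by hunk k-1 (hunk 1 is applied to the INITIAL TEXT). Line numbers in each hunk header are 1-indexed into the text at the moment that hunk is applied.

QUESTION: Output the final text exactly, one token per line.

Hunk 1: at line 2 remove [lhu,oia,bqn] add [nux,jqc,pzrwo] -> 8 lines: ihl ynhaz zuvkt nux jqc pzrwo cho avo
Hunk 2: at line 3 remove [jqc,pzrwo] add [yus,syame,jbgdw] -> 9 lines: ihl ynhaz zuvkt nux yus syame jbgdw cho avo
Hunk 3: at line 2 remove [nux,yus,syame] add [kmut,blvyh] -> 8 lines: ihl ynhaz zuvkt kmut blvyh jbgdw cho avo
Hunk 4: at line 2 remove [kmut,blvyh,jbgdw] add [qcysm,nmjb,senx] -> 8 lines: ihl ynhaz zuvkt qcysm nmjb senx cho avo
Hunk 5: at line 2 remove [qcysm,nmjb,senx] add [raus,uwtv,otd] -> 8 lines: ihl ynhaz zuvkt raus uwtv otd cho avo
Hunk 6: at line 1 remove [ynhaz,zuvkt,raus] add [eexuz,mrfx,och] -> 8 lines: ihl eexuz mrfx och uwtv otd cho avo
Hunk 7: at line 3 remove [och,uwtv] add [omyd] -> 7 lines: ihl eexuz mrfx omyd otd cho avo

Answer: ihl
eexuz
mrfx
omyd
otd
cho
avo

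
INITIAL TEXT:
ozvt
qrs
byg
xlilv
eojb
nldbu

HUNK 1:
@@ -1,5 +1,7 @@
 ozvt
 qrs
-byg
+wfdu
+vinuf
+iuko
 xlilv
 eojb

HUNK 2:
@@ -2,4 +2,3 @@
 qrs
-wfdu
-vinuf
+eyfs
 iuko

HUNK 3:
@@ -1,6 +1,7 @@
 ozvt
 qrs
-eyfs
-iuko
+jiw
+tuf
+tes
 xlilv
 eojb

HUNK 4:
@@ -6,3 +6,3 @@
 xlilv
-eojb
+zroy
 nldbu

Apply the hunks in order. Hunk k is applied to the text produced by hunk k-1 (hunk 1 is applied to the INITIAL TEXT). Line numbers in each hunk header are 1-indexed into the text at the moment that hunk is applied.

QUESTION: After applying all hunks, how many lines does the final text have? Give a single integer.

Hunk 1: at line 1 remove [byg] add [wfdu,vinuf,iuko] -> 8 lines: ozvt qrs wfdu vinuf iuko xlilv eojb nldbu
Hunk 2: at line 2 remove [wfdu,vinuf] add [eyfs] -> 7 lines: ozvt qrs eyfs iuko xlilv eojb nldbu
Hunk 3: at line 1 remove [eyfs,iuko] add [jiw,tuf,tes] -> 8 lines: ozvt qrs jiw tuf tes xlilv eojb nldbu
Hunk 4: at line 6 remove [eojb] add [zroy] -> 8 lines: ozvt qrs jiw tuf tes xlilv zroy nldbu
Final line count: 8

Answer: 8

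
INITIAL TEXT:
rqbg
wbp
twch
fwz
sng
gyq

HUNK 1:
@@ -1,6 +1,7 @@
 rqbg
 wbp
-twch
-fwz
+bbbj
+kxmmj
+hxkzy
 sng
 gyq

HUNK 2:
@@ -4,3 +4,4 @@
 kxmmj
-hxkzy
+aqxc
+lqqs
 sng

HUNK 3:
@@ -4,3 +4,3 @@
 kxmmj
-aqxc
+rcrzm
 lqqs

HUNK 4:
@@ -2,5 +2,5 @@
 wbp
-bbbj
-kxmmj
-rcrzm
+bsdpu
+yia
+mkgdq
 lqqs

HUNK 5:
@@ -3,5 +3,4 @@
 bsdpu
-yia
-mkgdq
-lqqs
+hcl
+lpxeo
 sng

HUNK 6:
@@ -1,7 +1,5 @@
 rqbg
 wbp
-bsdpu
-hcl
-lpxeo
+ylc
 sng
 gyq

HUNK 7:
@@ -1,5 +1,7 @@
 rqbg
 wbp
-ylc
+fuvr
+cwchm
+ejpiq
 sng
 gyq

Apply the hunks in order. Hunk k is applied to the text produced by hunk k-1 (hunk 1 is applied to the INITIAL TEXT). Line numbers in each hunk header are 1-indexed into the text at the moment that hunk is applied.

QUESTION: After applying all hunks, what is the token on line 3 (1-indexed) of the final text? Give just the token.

Hunk 1: at line 1 remove [twch,fwz] add [bbbj,kxmmj,hxkzy] -> 7 lines: rqbg wbp bbbj kxmmj hxkzy sng gyq
Hunk 2: at line 4 remove [hxkzy] add [aqxc,lqqs] -> 8 lines: rqbg wbp bbbj kxmmj aqxc lqqs sng gyq
Hunk 3: at line 4 remove [aqxc] add [rcrzm] -> 8 lines: rqbg wbp bbbj kxmmj rcrzm lqqs sng gyq
Hunk 4: at line 2 remove [bbbj,kxmmj,rcrzm] add [bsdpu,yia,mkgdq] -> 8 lines: rqbg wbp bsdpu yia mkgdq lqqs sng gyq
Hunk 5: at line 3 remove [yia,mkgdq,lqqs] add [hcl,lpxeo] -> 7 lines: rqbg wbp bsdpu hcl lpxeo sng gyq
Hunk 6: at line 1 remove [bsdpu,hcl,lpxeo] add [ylc] -> 5 lines: rqbg wbp ylc sng gyq
Hunk 7: at line 1 remove [ylc] add [fuvr,cwchm,ejpiq] -> 7 lines: rqbg wbp fuvr cwchm ejpiq sng gyq
Final line 3: fuvr

Answer: fuvr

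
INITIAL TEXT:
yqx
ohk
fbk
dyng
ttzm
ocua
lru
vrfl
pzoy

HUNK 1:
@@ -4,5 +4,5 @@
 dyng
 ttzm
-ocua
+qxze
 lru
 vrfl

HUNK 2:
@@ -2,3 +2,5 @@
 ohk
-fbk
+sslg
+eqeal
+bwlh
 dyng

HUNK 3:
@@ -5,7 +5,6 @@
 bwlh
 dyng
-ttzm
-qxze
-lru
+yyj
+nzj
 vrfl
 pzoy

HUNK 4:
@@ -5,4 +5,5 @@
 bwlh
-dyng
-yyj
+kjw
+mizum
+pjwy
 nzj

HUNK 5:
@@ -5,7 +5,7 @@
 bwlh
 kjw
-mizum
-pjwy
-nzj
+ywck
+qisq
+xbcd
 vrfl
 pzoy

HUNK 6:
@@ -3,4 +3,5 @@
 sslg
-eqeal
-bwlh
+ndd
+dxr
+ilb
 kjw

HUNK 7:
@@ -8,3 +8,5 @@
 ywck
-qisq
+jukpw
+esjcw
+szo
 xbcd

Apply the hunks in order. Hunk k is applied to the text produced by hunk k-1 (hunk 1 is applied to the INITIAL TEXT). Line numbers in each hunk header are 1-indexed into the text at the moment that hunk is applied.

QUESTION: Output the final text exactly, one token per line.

Hunk 1: at line 4 remove [ocua] add [qxze] -> 9 lines: yqx ohk fbk dyng ttzm qxze lru vrfl pzoy
Hunk 2: at line 2 remove [fbk] add [sslg,eqeal,bwlh] -> 11 lines: yqx ohk sslg eqeal bwlh dyng ttzm qxze lru vrfl pzoy
Hunk 3: at line 5 remove [ttzm,qxze,lru] add [yyj,nzj] -> 10 lines: yqx ohk sslg eqeal bwlh dyng yyj nzj vrfl pzoy
Hunk 4: at line 5 remove [dyng,yyj] add [kjw,mizum,pjwy] -> 11 lines: yqx ohk sslg eqeal bwlh kjw mizum pjwy nzj vrfl pzoy
Hunk 5: at line 5 remove [mizum,pjwy,nzj] add [ywck,qisq,xbcd] -> 11 lines: yqx ohk sslg eqeal bwlh kjw ywck qisq xbcd vrfl pzoy
Hunk 6: at line 3 remove [eqeal,bwlh] add [ndd,dxr,ilb] -> 12 lines: yqx ohk sslg ndd dxr ilb kjw ywck qisq xbcd vrfl pzoy
Hunk 7: at line 8 remove [qisq] add [jukpw,esjcw,szo] -> 14 lines: yqx ohk sslg ndd dxr ilb kjw ywck jukpw esjcw szo xbcd vrfl pzoy

Answer: yqx
ohk
sslg
ndd
dxr
ilb
kjw
ywck
jukpw
esjcw
szo
xbcd
vrfl
pzoy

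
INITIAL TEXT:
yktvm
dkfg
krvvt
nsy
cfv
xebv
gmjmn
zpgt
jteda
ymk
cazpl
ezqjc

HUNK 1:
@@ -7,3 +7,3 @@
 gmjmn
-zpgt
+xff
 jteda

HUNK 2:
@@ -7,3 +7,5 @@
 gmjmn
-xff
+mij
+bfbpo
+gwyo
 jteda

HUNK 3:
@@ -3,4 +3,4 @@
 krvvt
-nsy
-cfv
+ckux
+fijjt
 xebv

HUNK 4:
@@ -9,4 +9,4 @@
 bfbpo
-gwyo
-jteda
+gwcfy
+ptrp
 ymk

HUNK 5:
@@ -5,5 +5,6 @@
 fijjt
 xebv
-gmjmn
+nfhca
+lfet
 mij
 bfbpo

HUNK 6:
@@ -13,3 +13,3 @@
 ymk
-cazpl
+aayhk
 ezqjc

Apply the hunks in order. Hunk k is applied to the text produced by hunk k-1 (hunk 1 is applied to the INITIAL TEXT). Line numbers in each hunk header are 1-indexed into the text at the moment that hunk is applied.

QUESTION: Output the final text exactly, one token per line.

Hunk 1: at line 7 remove [zpgt] add [xff] -> 12 lines: yktvm dkfg krvvt nsy cfv xebv gmjmn xff jteda ymk cazpl ezqjc
Hunk 2: at line 7 remove [xff] add [mij,bfbpo,gwyo] -> 14 lines: yktvm dkfg krvvt nsy cfv xebv gmjmn mij bfbpo gwyo jteda ymk cazpl ezqjc
Hunk 3: at line 3 remove [nsy,cfv] add [ckux,fijjt] -> 14 lines: yktvm dkfg krvvt ckux fijjt xebv gmjmn mij bfbpo gwyo jteda ymk cazpl ezqjc
Hunk 4: at line 9 remove [gwyo,jteda] add [gwcfy,ptrp] -> 14 lines: yktvm dkfg krvvt ckux fijjt xebv gmjmn mij bfbpo gwcfy ptrp ymk cazpl ezqjc
Hunk 5: at line 5 remove [gmjmn] add [nfhca,lfet] -> 15 lines: yktvm dkfg krvvt ckux fijjt xebv nfhca lfet mij bfbpo gwcfy ptrp ymk cazpl ezqjc
Hunk 6: at line 13 remove [cazpl] add [aayhk] -> 15 lines: yktvm dkfg krvvt ckux fijjt xebv nfhca lfet mij bfbpo gwcfy ptrp ymk aayhk ezqjc

Answer: yktvm
dkfg
krvvt
ckux
fijjt
xebv
nfhca
lfet
mij
bfbpo
gwcfy
ptrp
ymk
aayhk
ezqjc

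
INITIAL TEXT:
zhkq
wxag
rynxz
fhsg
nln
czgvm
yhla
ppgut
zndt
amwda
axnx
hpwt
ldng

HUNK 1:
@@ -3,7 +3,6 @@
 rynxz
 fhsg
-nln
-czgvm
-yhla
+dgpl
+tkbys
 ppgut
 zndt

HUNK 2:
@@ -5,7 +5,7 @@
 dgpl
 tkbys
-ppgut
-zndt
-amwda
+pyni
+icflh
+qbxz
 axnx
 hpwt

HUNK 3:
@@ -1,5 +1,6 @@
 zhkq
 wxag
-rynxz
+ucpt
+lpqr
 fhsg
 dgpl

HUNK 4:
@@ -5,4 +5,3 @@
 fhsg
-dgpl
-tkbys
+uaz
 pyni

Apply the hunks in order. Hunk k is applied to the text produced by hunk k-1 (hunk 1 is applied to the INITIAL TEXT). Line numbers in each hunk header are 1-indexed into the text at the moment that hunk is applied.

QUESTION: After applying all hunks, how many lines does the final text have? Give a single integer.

Hunk 1: at line 3 remove [nln,czgvm,yhla] add [dgpl,tkbys] -> 12 lines: zhkq wxag rynxz fhsg dgpl tkbys ppgut zndt amwda axnx hpwt ldng
Hunk 2: at line 5 remove [ppgut,zndt,amwda] add [pyni,icflh,qbxz] -> 12 lines: zhkq wxag rynxz fhsg dgpl tkbys pyni icflh qbxz axnx hpwt ldng
Hunk 3: at line 1 remove [rynxz] add [ucpt,lpqr] -> 13 lines: zhkq wxag ucpt lpqr fhsg dgpl tkbys pyni icflh qbxz axnx hpwt ldng
Hunk 4: at line 5 remove [dgpl,tkbys] add [uaz] -> 12 lines: zhkq wxag ucpt lpqr fhsg uaz pyni icflh qbxz axnx hpwt ldng
Final line count: 12

Answer: 12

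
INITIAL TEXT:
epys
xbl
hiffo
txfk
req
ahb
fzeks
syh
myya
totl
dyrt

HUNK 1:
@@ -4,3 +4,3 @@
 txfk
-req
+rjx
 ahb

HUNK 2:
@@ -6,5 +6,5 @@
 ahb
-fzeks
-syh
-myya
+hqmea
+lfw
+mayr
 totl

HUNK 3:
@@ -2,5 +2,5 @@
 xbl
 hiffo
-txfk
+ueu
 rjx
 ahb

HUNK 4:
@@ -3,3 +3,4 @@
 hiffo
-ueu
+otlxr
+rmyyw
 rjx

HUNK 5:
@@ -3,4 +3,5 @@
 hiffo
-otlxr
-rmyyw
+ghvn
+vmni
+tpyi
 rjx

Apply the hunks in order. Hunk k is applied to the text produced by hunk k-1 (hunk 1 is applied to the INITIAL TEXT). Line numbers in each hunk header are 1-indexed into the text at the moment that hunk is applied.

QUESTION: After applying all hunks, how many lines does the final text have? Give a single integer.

Hunk 1: at line 4 remove [req] add [rjx] -> 11 lines: epys xbl hiffo txfk rjx ahb fzeks syh myya totl dyrt
Hunk 2: at line 6 remove [fzeks,syh,myya] add [hqmea,lfw,mayr] -> 11 lines: epys xbl hiffo txfk rjx ahb hqmea lfw mayr totl dyrt
Hunk 3: at line 2 remove [txfk] add [ueu] -> 11 lines: epys xbl hiffo ueu rjx ahb hqmea lfw mayr totl dyrt
Hunk 4: at line 3 remove [ueu] add [otlxr,rmyyw] -> 12 lines: epys xbl hiffo otlxr rmyyw rjx ahb hqmea lfw mayr totl dyrt
Hunk 5: at line 3 remove [otlxr,rmyyw] add [ghvn,vmni,tpyi] -> 13 lines: epys xbl hiffo ghvn vmni tpyi rjx ahb hqmea lfw mayr totl dyrt
Final line count: 13

Answer: 13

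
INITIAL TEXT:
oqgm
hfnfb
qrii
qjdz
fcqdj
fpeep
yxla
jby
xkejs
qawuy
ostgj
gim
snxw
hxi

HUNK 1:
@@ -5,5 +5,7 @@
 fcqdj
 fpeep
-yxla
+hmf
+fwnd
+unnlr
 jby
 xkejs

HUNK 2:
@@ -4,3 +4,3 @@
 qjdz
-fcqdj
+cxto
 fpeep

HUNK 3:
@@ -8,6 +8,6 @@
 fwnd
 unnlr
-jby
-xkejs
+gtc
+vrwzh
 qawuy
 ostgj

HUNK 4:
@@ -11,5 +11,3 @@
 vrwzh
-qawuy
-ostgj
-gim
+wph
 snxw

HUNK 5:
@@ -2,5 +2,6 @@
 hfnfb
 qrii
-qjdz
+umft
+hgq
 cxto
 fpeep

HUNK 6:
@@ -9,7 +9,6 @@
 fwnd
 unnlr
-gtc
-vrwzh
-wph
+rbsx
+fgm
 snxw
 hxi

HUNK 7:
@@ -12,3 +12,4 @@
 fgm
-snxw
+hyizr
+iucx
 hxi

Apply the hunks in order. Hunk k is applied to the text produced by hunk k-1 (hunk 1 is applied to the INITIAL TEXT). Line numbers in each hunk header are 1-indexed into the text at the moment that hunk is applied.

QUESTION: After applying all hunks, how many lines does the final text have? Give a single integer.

Answer: 15

Derivation:
Hunk 1: at line 5 remove [yxla] add [hmf,fwnd,unnlr] -> 16 lines: oqgm hfnfb qrii qjdz fcqdj fpeep hmf fwnd unnlr jby xkejs qawuy ostgj gim snxw hxi
Hunk 2: at line 4 remove [fcqdj] add [cxto] -> 16 lines: oqgm hfnfb qrii qjdz cxto fpeep hmf fwnd unnlr jby xkejs qawuy ostgj gim snxw hxi
Hunk 3: at line 8 remove [jby,xkejs] add [gtc,vrwzh] -> 16 lines: oqgm hfnfb qrii qjdz cxto fpeep hmf fwnd unnlr gtc vrwzh qawuy ostgj gim snxw hxi
Hunk 4: at line 11 remove [qawuy,ostgj,gim] add [wph] -> 14 lines: oqgm hfnfb qrii qjdz cxto fpeep hmf fwnd unnlr gtc vrwzh wph snxw hxi
Hunk 5: at line 2 remove [qjdz] add [umft,hgq] -> 15 lines: oqgm hfnfb qrii umft hgq cxto fpeep hmf fwnd unnlr gtc vrwzh wph snxw hxi
Hunk 6: at line 9 remove [gtc,vrwzh,wph] add [rbsx,fgm] -> 14 lines: oqgm hfnfb qrii umft hgq cxto fpeep hmf fwnd unnlr rbsx fgm snxw hxi
Hunk 7: at line 12 remove [snxw] add [hyizr,iucx] -> 15 lines: oqgm hfnfb qrii umft hgq cxto fpeep hmf fwnd unnlr rbsx fgm hyizr iucx hxi
Final line count: 15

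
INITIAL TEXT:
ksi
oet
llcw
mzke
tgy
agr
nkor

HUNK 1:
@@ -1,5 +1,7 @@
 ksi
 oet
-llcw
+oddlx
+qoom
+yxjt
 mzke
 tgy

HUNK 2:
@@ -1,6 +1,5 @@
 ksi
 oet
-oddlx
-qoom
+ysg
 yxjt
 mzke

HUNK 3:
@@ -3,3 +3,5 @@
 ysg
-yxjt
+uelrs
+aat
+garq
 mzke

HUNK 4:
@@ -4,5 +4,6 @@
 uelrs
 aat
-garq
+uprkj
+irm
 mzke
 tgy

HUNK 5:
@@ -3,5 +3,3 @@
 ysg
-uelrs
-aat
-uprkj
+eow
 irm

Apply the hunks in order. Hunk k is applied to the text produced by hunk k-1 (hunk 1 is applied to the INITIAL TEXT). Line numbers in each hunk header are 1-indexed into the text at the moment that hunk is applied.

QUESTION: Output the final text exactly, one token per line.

Hunk 1: at line 1 remove [llcw] add [oddlx,qoom,yxjt] -> 9 lines: ksi oet oddlx qoom yxjt mzke tgy agr nkor
Hunk 2: at line 1 remove [oddlx,qoom] add [ysg] -> 8 lines: ksi oet ysg yxjt mzke tgy agr nkor
Hunk 3: at line 3 remove [yxjt] add [uelrs,aat,garq] -> 10 lines: ksi oet ysg uelrs aat garq mzke tgy agr nkor
Hunk 4: at line 4 remove [garq] add [uprkj,irm] -> 11 lines: ksi oet ysg uelrs aat uprkj irm mzke tgy agr nkor
Hunk 5: at line 3 remove [uelrs,aat,uprkj] add [eow] -> 9 lines: ksi oet ysg eow irm mzke tgy agr nkor

Answer: ksi
oet
ysg
eow
irm
mzke
tgy
agr
nkor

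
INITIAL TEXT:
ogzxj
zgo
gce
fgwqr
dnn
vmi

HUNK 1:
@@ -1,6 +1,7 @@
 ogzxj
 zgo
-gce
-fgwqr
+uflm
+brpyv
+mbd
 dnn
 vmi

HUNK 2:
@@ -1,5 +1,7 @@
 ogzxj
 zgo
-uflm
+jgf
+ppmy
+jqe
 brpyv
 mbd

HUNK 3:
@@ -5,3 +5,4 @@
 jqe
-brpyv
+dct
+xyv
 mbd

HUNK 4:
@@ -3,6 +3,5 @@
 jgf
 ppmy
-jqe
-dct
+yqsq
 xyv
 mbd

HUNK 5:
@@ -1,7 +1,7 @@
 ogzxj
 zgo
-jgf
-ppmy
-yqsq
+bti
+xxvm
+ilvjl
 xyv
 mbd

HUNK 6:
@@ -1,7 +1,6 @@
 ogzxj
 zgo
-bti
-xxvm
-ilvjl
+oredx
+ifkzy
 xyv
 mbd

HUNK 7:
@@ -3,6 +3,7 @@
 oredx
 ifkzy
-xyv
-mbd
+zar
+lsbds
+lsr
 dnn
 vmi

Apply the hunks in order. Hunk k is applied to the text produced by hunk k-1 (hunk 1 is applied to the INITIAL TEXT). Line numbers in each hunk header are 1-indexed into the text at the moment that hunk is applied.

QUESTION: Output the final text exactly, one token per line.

Hunk 1: at line 1 remove [gce,fgwqr] add [uflm,brpyv,mbd] -> 7 lines: ogzxj zgo uflm brpyv mbd dnn vmi
Hunk 2: at line 1 remove [uflm] add [jgf,ppmy,jqe] -> 9 lines: ogzxj zgo jgf ppmy jqe brpyv mbd dnn vmi
Hunk 3: at line 5 remove [brpyv] add [dct,xyv] -> 10 lines: ogzxj zgo jgf ppmy jqe dct xyv mbd dnn vmi
Hunk 4: at line 3 remove [jqe,dct] add [yqsq] -> 9 lines: ogzxj zgo jgf ppmy yqsq xyv mbd dnn vmi
Hunk 5: at line 1 remove [jgf,ppmy,yqsq] add [bti,xxvm,ilvjl] -> 9 lines: ogzxj zgo bti xxvm ilvjl xyv mbd dnn vmi
Hunk 6: at line 1 remove [bti,xxvm,ilvjl] add [oredx,ifkzy] -> 8 lines: ogzxj zgo oredx ifkzy xyv mbd dnn vmi
Hunk 7: at line 3 remove [xyv,mbd] add [zar,lsbds,lsr] -> 9 lines: ogzxj zgo oredx ifkzy zar lsbds lsr dnn vmi

Answer: ogzxj
zgo
oredx
ifkzy
zar
lsbds
lsr
dnn
vmi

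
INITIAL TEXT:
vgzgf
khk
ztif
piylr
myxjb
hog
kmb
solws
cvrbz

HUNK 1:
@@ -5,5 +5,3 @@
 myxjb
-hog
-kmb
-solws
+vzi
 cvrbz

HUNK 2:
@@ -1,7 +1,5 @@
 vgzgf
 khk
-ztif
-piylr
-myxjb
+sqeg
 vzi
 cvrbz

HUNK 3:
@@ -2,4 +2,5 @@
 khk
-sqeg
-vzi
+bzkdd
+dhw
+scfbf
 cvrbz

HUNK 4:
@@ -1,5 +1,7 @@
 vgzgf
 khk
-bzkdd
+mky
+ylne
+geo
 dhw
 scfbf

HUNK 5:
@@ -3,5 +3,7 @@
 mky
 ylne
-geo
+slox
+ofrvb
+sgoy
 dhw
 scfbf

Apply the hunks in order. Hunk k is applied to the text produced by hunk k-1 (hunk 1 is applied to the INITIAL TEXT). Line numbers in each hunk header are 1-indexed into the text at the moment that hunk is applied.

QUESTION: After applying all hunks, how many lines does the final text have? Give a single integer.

Hunk 1: at line 5 remove [hog,kmb,solws] add [vzi] -> 7 lines: vgzgf khk ztif piylr myxjb vzi cvrbz
Hunk 2: at line 1 remove [ztif,piylr,myxjb] add [sqeg] -> 5 lines: vgzgf khk sqeg vzi cvrbz
Hunk 3: at line 2 remove [sqeg,vzi] add [bzkdd,dhw,scfbf] -> 6 lines: vgzgf khk bzkdd dhw scfbf cvrbz
Hunk 4: at line 1 remove [bzkdd] add [mky,ylne,geo] -> 8 lines: vgzgf khk mky ylne geo dhw scfbf cvrbz
Hunk 5: at line 3 remove [geo] add [slox,ofrvb,sgoy] -> 10 lines: vgzgf khk mky ylne slox ofrvb sgoy dhw scfbf cvrbz
Final line count: 10

Answer: 10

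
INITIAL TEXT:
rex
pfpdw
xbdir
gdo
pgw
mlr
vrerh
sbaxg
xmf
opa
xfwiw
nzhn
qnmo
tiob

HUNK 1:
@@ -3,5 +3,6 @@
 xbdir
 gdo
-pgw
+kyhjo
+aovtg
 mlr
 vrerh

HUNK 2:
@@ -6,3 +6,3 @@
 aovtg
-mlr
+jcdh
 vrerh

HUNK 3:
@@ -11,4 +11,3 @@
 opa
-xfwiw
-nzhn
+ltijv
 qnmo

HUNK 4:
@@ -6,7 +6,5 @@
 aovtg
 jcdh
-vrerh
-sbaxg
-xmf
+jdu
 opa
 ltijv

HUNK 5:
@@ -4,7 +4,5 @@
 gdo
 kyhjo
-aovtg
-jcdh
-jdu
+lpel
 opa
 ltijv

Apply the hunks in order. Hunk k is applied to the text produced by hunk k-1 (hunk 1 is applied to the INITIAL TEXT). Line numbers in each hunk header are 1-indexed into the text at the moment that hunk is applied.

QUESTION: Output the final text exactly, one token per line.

Hunk 1: at line 3 remove [pgw] add [kyhjo,aovtg] -> 15 lines: rex pfpdw xbdir gdo kyhjo aovtg mlr vrerh sbaxg xmf opa xfwiw nzhn qnmo tiob
Hunk 2: at line 6 remove [mlr] add [jcdh] -> 15 lines: rex pfpdw xbdir gdo kyhjo aovtg jcdh vrerh sbaxg xmf opa xfwiw nzhn qnmo tiob
Hunk 3: at line 11 remove [xfwiw,nzhn] add [ltijv] -> 14 lines: rex pfpdw xbdir gdo kyhjo aovtg jcdh vrerh sbaxg xmf opa ltijv qnmo tiob
Hunk 4: at line 6 remove [vrerh,sbaxg,xmf] add [jdu] -> 12 lines: rex pfpdw xbdir gdo kyhjo aovtg jcdh jdu opa ltijv qnmo tiob
Hunk 5: at line 4 remove [aovtg,jcdh,jdu] add [lpel] -> 10 lines: rex pfpdw xbdir gdo kyhjo lpel opa ltijv qnmo tiob

Answer: rex
pfpdw
xbdir
gdo
kyhjo
lpel
opa
ltijv
qnmo
tiob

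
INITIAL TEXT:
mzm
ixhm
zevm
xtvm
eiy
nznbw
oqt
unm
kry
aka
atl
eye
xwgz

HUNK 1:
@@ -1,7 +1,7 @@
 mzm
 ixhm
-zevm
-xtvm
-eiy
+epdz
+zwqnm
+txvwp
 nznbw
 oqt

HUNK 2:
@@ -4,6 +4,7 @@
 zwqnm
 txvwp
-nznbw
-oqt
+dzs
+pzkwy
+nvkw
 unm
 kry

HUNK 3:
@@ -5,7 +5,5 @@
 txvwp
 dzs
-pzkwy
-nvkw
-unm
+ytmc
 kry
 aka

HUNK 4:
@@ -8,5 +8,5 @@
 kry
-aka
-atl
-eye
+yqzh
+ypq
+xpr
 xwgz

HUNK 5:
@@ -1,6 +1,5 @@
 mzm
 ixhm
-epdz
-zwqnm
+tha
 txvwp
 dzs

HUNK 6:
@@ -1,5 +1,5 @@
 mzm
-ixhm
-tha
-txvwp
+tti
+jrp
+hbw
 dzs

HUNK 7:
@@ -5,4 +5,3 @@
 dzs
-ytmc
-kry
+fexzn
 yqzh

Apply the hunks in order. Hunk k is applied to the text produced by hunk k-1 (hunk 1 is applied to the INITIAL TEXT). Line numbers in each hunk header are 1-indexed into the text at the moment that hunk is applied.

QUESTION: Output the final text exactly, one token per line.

Answer: mzm
tti
jrp
hbw
dzs
fexzn
yqzh
ypq
xpr
xwgz

Derivation:
Hunk 1: at line 1 remove [zevm,xtvm,eiy] add [epdz,zwqnm,txvwp] -> 13 lines: mzm ixhm epdz zwqnm txvwp nznbw oqt unm kry aka atl eye xwgz
Hunk 2: at line 4 remove [nznbw,oqt] add [dzs,pzkwy,nvkw] -> 14 lines: mzm ixhm epdz zwqnm txvwp dzs pzkwy nvkw unm kry aka atl eye xwgz
Hunk 3: at line 5 remove [pzkwy,nvkw,unm] add [ytmc] -> 12 lines: mzm ixhm epdz zwqnm txvwp dzs ytmc kry aka atl eye xwgz
Hunk 4: at line 8 remove [aka,atl,eye] add [yqzh,ypq,xpr] -> 12 lines: mzm ixhm epdz zwqnm txvwp dzs ytmc kry yqzh ypq xpr xwgz
Hunk 5: at line 1 remove [epdz,zwqnm] add [tha] -> 11 lines: mzm ixhm tha txvwp dzs ytmc kry yqzh ypq xpr xwgz
Hunk 6: at line 1 remove [ixhm,tha,txvwp] add [tti,jrp,hbw] -> 11 lines: mzm tti jrp hbw dzs ytmc kry yqzh ypq xpr xwgz
Hunk 7: at line 5 remove [ytmc,kry] add [fexzn] -> 10 lines: mzm tti jrp hbw dzs fexzn yqzh ypq xpr xwgz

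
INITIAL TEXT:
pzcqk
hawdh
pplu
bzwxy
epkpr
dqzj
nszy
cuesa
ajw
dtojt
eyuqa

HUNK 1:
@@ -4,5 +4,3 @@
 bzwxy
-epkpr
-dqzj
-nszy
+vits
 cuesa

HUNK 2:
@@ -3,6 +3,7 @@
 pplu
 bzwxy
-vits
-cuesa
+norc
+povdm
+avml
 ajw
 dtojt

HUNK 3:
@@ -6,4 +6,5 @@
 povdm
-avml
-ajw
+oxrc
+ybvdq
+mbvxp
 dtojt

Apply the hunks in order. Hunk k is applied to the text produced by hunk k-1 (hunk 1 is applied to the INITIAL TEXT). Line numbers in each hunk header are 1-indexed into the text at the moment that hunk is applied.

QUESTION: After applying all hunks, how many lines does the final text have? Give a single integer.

Hunk 1: at line 4 remove [epkpr,dqzj,nszy] add [vits] -> 9 lines: pzcqk hawdh pplu bzwxy vits cuesa ajw dtojt eyuqa
Hunk 2: at line 3 remove [vits,cuesa] add [norc,povdm,avml] -> 10 lines: pzcqk hawdh pplu bzwxy norc povdm avml ajw dtojt eyuqa
Hunk 3: at line 6 remove [avml,ajw] add [oxrc,ybvdq,mbvxp] -> 11 lines: pzcqk hawdh pplu bzwxy norc povdm oxrc ybvdq mbvxp dtojt eyuqa
Final line count: 11

Answer: 11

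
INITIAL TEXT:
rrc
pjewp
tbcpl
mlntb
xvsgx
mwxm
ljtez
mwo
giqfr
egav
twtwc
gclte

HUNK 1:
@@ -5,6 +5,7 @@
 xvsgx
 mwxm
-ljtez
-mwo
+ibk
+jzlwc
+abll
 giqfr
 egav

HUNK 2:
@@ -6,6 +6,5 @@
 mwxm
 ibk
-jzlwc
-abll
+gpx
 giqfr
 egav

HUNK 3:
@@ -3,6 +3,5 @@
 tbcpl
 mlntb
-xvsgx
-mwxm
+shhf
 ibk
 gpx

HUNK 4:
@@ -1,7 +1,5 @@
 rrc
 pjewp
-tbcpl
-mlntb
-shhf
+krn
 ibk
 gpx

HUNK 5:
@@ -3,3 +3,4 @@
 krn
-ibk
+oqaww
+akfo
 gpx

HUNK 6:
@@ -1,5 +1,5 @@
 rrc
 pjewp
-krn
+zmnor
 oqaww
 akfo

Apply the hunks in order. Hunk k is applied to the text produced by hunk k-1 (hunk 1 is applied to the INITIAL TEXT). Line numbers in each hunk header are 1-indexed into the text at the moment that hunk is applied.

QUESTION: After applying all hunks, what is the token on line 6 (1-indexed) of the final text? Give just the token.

Hunk 1: at line 5 remove [ljtez,mwo] add [ibk,jzlwc,abll] -> 13 lines: rrc pjewp tbcpl mlntb xvsgx mwxm ibk jzlwc abll giqfr egav twtwc gclte
Hunk 2: at line 6 remove [jzlwc,abll] add [gpx] -> 12 lines: rrc pjewp tbcpl mlntb xvsgx mwxm ibk gpx giqfr egav twtwc gclte
Hunk 3: at line 3 remove [xvsgx,mwxm] add [shhf] -> 11 lines: rrc pjewp tbcpl mlntb shhf ibk gpx giqfr egav twtwc gclte
Hunk 4: at line 1 remove [tbcpl,mlntb,shhf] add [krn] -> 9 lines: rrc pjewp krn ibk gpx giqfr egav twtwc gclte
Hunk 5: at line 3 remove [ibk] add [oqaww,akfo] -> 10 lines: rrc pjewp krn oqaww akfo gpx giqfr egav twtwc gclte
Hunk 6: at line 1 remove [krn] add [zmnor] -> 10 lines: rrc pjewp zmnor oqaww akfo gpx giqfr egav twtwc gclte
Final line 6: gpx

Answer: gpx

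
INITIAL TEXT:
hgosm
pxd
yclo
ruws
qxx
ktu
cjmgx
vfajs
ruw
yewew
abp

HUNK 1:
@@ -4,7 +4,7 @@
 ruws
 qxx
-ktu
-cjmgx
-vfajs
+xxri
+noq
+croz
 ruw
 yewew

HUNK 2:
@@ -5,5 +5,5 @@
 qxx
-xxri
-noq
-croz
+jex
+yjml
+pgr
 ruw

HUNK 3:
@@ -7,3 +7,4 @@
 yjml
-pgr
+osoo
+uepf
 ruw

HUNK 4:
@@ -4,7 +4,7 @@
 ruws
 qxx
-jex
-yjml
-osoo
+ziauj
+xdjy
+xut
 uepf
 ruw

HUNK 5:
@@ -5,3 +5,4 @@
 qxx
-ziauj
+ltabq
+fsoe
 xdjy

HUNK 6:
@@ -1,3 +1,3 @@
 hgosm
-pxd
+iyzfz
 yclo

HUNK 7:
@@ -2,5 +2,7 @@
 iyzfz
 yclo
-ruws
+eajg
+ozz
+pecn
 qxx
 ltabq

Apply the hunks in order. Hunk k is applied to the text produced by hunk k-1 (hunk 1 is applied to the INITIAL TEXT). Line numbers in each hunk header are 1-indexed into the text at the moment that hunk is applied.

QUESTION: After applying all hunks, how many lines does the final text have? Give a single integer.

Hunk 1: at line 4 remove [ktu,cjmgx,vfajs] add [xxri,noq,croz] -> 11 lines: hgosm pxd yclo ruws qxx xxri noq croz ruw yewew abp
Hunk 2: at line 5 remove [xxri,noq,croz] add [jex,yjml,pgr] -> 11 lines: hgosm pxd yclo ruws qxx jex yjml pgr ruw yewew abp
Hunk 3: at line 7 remove [pgr] add [osoo,uepf] -> 12 lines: hgosm pxd yclo ruws qxx jex yjml osoo uepf ruw yewew abp
Hunk 4: at line 4 remove [jex,yjml,osoo] add [ziauj,xdjy,xut] -> 12 lines: hgosm pxd yclo ruws qxx ziauj xdjy xut uepf ruw yewew abp
Hunk 5: at line 5 remove [ziauj] add [ltabq,fsoe] -> 13 lines: hgosm pxd yclo ruws qxx ltabq fsoe xdjy xut uepf ruw yewew abp
Hunk 6: at line 1 remove [pxd] add [iyzfz] -> 13 lines: hgosm iyzfz yclo ruws qxx ltabq fsoe xdjy xut uepf ruw yewew abp
Hunk 7: at line 2 remove [ruws] add [eajg,ozz,pecn] -> 15 lines: hgosm iyzfz yclo eajg ozz pecn qxx ltabq fsoe xdjy xut uepf ruw yewew abp
Final line count: 15

Answer: 15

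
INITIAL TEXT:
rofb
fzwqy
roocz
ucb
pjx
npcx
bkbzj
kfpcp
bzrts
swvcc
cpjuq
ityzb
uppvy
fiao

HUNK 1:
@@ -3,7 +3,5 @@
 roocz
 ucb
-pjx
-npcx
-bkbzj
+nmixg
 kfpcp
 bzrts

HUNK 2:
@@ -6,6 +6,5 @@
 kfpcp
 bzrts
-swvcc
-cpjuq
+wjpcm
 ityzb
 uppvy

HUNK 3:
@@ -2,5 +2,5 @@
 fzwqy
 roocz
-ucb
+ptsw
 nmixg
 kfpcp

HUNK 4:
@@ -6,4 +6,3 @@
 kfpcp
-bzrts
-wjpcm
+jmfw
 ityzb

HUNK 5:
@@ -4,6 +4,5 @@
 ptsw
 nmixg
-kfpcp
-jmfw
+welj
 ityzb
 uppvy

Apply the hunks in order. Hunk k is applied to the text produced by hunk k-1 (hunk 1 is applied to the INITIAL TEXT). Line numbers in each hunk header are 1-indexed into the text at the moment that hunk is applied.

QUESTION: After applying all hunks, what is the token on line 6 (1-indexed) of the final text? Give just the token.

Hunk 1: at line 3 remove [pjx,npcx,bkbzj] add [nmixg] -> 12 lines: rofb fzwqy roocz ucb nmixg kfpcp bzrts swvcc cpjuq ityzb uppvy fiao
Hunk 2: at line 6 remove [swvcc,cpjuq] add [wjpcm] -> 11 lines: rofb fzwqy roocz ucb nmixg kfpcp bzrts wjpcm ityzb uppvy fiao
Hunk 3: at line 2 remove [ucb] add [ptsw] -> 11 lines: rofb fzwqy roocz ptsw nmixg kfpcp bzrts wjpcm ityzb uppvy fiao
Hunk 4: at line 6 remove [bzrts,wjpcm] add [jmfw] -> 10 lines: rofb fzwqy roocz ptsw nmixg kfpcp jmfw ityzb uppvy fiao
Hunk 5: at line 4 remove [kfpcp,jmfw] add [welj] -> 9 lines: rofb fzwqy roocz ptsw nmixg welj ityzb uppvy fiao
Final line 6: welj

Answer: welj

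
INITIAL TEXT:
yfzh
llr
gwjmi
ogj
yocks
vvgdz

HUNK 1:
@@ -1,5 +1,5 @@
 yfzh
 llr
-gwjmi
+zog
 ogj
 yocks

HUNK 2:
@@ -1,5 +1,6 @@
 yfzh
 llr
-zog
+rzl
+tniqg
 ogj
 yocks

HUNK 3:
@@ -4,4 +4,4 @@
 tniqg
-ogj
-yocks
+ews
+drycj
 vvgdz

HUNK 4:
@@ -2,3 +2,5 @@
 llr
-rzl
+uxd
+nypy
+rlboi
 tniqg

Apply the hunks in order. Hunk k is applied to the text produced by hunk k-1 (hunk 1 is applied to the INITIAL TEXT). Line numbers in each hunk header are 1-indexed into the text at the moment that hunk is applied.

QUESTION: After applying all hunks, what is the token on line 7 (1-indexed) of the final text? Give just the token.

Answer: ews

Derivation:
Hunk 1: at line 1 remove [gwjmi] add [zog] -> 6 lines: yfzh llr zog ogj yocks vvgdz
Hunk 2: at line 1 remove [zog] add [rzl,tniqg] -> 7 lines: yfzh llr rzl tniqg ogj yocks vvgdz
Hunk 3: at line 4 remove [ogj,yocks] add [ews,drycj] -> 7 lines: yfzh llr rzl tniqg ews drycj vvgdz
Hunk 4: at line 2 remove [rzl] add [uxd,nypy,rlboi] -> 9 lines: yfzh llr uxd nypy rlboi tniqg ews drycj vvgdz
Final line 7: ews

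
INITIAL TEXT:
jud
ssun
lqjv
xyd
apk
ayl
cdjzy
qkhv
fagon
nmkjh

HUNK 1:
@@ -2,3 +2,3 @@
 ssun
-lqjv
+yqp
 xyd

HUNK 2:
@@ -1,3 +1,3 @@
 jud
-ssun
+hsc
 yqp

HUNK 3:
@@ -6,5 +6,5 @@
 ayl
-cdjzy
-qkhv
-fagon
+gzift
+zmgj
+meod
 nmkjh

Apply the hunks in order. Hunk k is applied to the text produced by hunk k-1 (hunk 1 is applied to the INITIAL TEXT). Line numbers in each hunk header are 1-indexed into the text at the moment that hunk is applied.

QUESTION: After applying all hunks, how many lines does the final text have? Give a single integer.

Answer: 10

Derivation:
Hunk 1: at line 2 remove [lqjv] add [yqp] -> 10 lines: jud ssun yqp xyd apk ayl cdjzy qkhv fagon nmkjh
Hunk 2: at line 1 remove [ssun] add [hsc] -> 10 lines: jud hsc yqp xyd apk ayl cdjzy qkhv fagon nmkjh
Hunk 3: at line 6 remove [cdjzy,qkhv,fagon] add [gzift,zmgj,meod] -> 10 lines: jud hsc yqp xyd apk ayl gzift zmgj meod nmkjh
Final line count: 10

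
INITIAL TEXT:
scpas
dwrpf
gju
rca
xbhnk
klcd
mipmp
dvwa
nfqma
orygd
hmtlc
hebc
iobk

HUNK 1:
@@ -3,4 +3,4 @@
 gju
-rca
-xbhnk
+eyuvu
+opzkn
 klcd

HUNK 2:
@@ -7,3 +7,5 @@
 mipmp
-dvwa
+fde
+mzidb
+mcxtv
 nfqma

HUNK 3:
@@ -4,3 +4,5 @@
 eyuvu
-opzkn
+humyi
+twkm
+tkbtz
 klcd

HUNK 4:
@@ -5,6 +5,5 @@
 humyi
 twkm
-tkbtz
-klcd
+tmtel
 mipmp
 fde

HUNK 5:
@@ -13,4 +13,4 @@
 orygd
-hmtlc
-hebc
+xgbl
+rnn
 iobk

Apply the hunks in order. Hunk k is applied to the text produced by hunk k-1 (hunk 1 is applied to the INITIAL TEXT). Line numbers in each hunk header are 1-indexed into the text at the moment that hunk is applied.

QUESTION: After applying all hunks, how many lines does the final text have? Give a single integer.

Answer: 16

Derivation:
Hunk 1: at line 3 remove [rca,xbhnk] add [eyuvu,opzkn] -> 13 lines: scpas dwrpf gju eyuvu opzkn klcd mipmp dvwa nfqma orygd hmtlc hebc iobk
Hunk 2: at line 7 remove [dvwa] add [fde,mzidb,mcxtv] -> 15 lines: scpas dwrpf gju eyuvu opzkn klcd mipmp fde mzidb mcxtv nfqma orygd hmtlc hebc iobk
Hunk 3: at line 4 remove [opzkn] add [humyi,twkm,tkbtz] -> 17 lines: scpas dwrpf gju eyuvu humyi twkm tkbtz klcd mipmp fde mzidb mcxtv nfqma orygd hmtlc hebc iobk
Hunk 4: at line 5 remove [tkbtz,klcd] add [tmtel] -> 16 lines: scpas dwrpf gju eyuvu humyi twkm tmtel mipmp fde mzidb mcxtv nfqma orygd hmtlc hebc iobk
Hunk 5: at line 13 remove [hmtlc,hebc] add [xgbl,rnn] -> 16 lines: scpas dwrpf gju eyuvu humyi twkm tmtel mipmp fde mzidb mcxtv nfqma orygd xgbl rnn iobk
Final line count: 16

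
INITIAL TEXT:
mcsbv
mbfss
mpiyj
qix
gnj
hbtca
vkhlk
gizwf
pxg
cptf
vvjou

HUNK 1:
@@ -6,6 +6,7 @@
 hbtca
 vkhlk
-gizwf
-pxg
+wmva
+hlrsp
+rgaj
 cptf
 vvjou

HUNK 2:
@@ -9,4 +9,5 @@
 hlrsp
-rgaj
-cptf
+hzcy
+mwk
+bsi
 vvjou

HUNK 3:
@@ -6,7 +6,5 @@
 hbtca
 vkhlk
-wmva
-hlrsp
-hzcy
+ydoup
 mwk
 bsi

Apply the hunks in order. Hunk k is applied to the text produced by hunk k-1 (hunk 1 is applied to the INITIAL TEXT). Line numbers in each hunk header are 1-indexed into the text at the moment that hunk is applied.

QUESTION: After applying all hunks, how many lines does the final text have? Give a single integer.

Hunk 1: at line 6 remove [gizwf,pxg] add [wmva,hlrsp,rgaj] -> 12 lines: mcsbv mbfss mpiyj qix gnj hbtca vkhlk wmva hlrsp rgaj cptf vvjou
Hunk 2: at line 9 remove [rgaj,cptf] add [hzcy,mwk,bsi] -> 13 lines: mcsbv mbfss mpiyj qix gnj hbtca vkhlk wmva hlrsp hzcy mwk bsi vvjou
Hunk 3: at line 6 remove [wmva,hlrsp,hzcy] add [ydoup] -> 11 lines: mcsbv mbfss mpiyj qix gnj hbtca vkhlk ydoup mwk bsi vvjou
Final line count: 11

Answer: 11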